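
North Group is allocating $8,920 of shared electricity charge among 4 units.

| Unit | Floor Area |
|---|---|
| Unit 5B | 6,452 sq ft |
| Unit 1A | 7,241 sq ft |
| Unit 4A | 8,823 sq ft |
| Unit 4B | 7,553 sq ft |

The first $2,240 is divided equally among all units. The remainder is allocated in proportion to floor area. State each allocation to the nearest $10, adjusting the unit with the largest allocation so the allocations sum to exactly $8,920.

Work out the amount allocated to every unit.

Equal tier: $2,240 ÷ 4 = $560 apiece.
Remainder $6,680 by floor area (total 30,069): Unit 5B 1,433.35 → $1,430; Unit 1A 1,608.63 → $1,610; Unit 4A 1,960.08 → $1,960; Unit 4B 1,677.94 → $1,680.
Totals: Unit 5B $560 + $1,430 = $1,990; Unit 1A $560 + $1,610 = $2,170; Unit 4A $560 + $1,960 = $2,520; Unit 4B $560 + $1,680 = $2,240.

Unit 5B: $1,990; Unit 1A: $2,170; Unit 4A: $2,520; Unit 4B: $2,240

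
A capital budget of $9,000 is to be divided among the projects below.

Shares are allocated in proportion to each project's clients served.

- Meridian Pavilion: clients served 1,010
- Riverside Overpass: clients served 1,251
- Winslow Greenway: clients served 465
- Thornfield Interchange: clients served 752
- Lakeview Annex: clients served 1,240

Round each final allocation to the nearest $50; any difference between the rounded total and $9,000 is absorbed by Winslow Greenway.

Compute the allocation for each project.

Combined clients served = 4,718.
Unrounded shares: Meridian Pavilion 1,010/4,718 × $9,000 = 1,926.66; Riverside Overpass 1,251/4,718 × $9,000 = 2,386.39; Winslow Greenway 465/4,718 × $9,000 = 887.03; Thornfield Interchange 752/4,718 × $9,000 = 1,434.51; Lakeview Annex 1,240/4,718 × $9,000 = 2,365.41.
After rounding ($50): Meridian Pavilion $1,950; Riverside Overpass $2,400; Winslow Greenway $900; Thornfield Interchange $1,450; Lakeview Annex $2,350. Sum = $9,050.
Difference $9,000 − $9,050 = −$50 applied to Winslow Greenway: Winslow Greenway becomes $850.

Meridian Pavilion: $1,950 · Riverside Overpass: $2,400 · Winslow Greenway: $850 · Thornfield Interchange: $1,450 · Lakeview Annex: $2,350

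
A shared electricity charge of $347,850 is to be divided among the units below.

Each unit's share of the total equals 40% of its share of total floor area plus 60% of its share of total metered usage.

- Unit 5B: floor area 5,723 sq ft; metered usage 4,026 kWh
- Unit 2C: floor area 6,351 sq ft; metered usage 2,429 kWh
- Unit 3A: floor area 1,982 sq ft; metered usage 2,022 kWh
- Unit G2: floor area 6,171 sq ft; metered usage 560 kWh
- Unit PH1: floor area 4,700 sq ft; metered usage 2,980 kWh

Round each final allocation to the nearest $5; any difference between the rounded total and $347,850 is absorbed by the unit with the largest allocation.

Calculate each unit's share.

Unit 5B: $101,875 · Unit 2C: $77,635 · Unit 3A: $46,180 · Unit G2: $44,170 · Unit PH1: $77,990

Totals — floor area 24,927, metered usage 12,017.
Blended shares (40% floor area + 60% metered usage): Unit 5B 0.2929; Unit 2C 0.2232; Unit 3A 0.1328; Unit G2 0.1270; Unit PH1 0.2242.
Unrounded shares: Unit 5B 101,868.36; Unit 2C 77,637.26; Unit 3A 46,181.21; Unit G2 44,171.92; Unit PH1 77,991.25.
At nearest $5: Unit 5B $101,870; Unit 2C $77,635; Unit 3A $46,180; Unit G2 $44,170; Unit PH1 $77,990. Sum = $347,845.
Difference $347,850 − $347,845 = +$5 applied to largest allocation (Unit 5B): Unit 5B becomes $101,875.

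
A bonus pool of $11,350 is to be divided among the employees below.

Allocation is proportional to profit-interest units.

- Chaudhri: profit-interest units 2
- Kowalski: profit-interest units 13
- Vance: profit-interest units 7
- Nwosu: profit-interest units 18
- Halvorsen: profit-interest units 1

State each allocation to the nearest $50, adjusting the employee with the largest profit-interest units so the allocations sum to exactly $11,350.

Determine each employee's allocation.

Chaudhri: $550 · Kowalski: $3,600 · Vance: $1,950 · Nwosu: $4,950 · Halvorsen: $300

Profit-interest units total: 41.
Pro-rata amounts: Chaudhri 2/41 × $11,350 = 553.66; Kowalski 13/41 × $11,350 = 3,598.78; Vance 7/41 × $11,350 = 1,937.80; Nwosu 18/41 × $11,350 = 4,982.93; Halvorsen 1/41 × $11,350 = 276.83.
After rounding ($50): Chaudhri $550; Kowalski $3,600; Vance $1,950; Nwosu $5,000; Halvorsen $300. Sum = $11,400.
Difference $11,350 − $11,400 = −$50 applied to largest profit-interest units (Nwosu): Nwosu becomes $4,950.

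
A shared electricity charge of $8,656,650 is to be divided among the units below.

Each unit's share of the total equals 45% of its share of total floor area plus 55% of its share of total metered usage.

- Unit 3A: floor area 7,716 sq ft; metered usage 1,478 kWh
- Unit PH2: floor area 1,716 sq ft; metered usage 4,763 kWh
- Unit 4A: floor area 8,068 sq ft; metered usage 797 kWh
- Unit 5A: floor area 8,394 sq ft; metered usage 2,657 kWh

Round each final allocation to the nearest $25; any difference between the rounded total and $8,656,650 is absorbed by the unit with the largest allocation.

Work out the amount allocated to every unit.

Unit 3A: $1,886,625; Unit PH2: $2,597,250; Unit 4A: $1,605,150; Unit 5A: $2,567,625

Floor area total 25,894; metered usage total 9,695.
Combined weights (45% floor area + 55% metered usage): Unit 3A 0.2179; Unit PH2 0.3000; Unit 4A 0.1854; Unit 5A 0.2966.
Pro-rata amounts: Unit 3A 1,886,631.89; Unit PH2 2,597,236.28; Unit 4A 1,605,151.67; Unit 5A 2,567,630.16.
At nearest $25: Unit 3A $1,886,625; Unit PH2 $2,597,225; Unit 4A $1,605,150; Unit 5A $2,567,625. Sum = $8,656,625.
Difference $8,656,650 − $8,656,625 = +$25 applied to largest allocation (Unit PH2): Unit PH2 becomes $2,597,250.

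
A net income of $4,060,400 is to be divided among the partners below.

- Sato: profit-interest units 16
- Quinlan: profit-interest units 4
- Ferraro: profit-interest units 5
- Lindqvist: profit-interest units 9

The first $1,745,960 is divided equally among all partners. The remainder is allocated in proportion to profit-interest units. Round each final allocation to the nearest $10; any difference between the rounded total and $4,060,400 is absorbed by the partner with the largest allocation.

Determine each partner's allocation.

Sato: $1,525,630 | Quinlan: $708,780 | Ferraro: $776,850 | Lindqvist: $1,049,140

First tranche $1,745,960 split equally: $436,490 each.
Remainder $2,314,440 by profit-interest units (total 34): Sato 1,089,148.24 → $1,089,150; Quinlan 272,287.06 → $272,290; Ferraro 340,358.82 → $340,360; Lindqvist 612,645.88 → $612,650.
Rounding difference −$10 on remainder applied to Sato.
Totals: Sato $436,490 + $1,089,140 = $1,525,630; Quinlan $436,490 + $272,290 = $708,780; Ferraro $436,490 + $340,360 = $776,850; Lindqvist $436,490 + $612,650 = $1,049,140.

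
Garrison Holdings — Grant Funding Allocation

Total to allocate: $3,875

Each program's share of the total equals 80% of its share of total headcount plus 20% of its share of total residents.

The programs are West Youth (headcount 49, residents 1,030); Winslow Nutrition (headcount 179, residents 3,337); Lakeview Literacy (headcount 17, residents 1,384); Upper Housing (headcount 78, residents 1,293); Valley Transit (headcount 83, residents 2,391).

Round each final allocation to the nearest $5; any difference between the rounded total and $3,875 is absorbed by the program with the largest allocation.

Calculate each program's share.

West Youth: $460 | Winslow Nutrition: $1,640 | Lakeview Literacy: $245 | Upper Housing: $700 | Valley Transit: $830

Totals — headcount 406, residents 9,435.
Composite weights (80% headcount + 20% residents): West Youth 0.1184; Winslow Nutrition 0.4234; Lakeview Literacy 0.0628; Upper Housing 0.1811; Valley Transit 0.2142.
Raw shares: West Youth 458.74; Winslow Nutrition 1,640.85; Lakeview Literacy 243.49; Upper Housing 701.77; Valley Transit 830.14.
Rounded to nearest $5: West Youth $460; Winslow Nutrition $1,640; Lakeview Literacy $245; Upper Housing $700; Valley Transit $830. Sum = $3,875.
No rounding difference to absorb.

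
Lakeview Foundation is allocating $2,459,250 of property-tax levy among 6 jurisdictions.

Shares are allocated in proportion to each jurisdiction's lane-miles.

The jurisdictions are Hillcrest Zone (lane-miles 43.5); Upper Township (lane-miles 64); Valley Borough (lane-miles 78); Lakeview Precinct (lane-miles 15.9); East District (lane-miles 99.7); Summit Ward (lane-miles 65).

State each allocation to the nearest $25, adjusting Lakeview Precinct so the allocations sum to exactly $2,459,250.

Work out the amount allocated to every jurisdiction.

Hillcrest Zone: $292,200 | Upper Township: $429,925 | Valley Borough: $523,950 | Lakeview Precinct: $106,825 | East District: $669,725 | Summit Ward: $436,625

Total lane-miles = 366.1.
Pro-rata amounts: Hillcrest Zone 43.5/366.1 × $2,459,250 = 292,208.07; Upper Township 64/366.1 × $2,459,250 = 429,915.32; Valley Borough 78/366.1 × $2,459,250 = 523,959.30; Lakeview Precinct 15.9/366.1 × $2,459,250 = 106,807.09; East District 99.7/366.1 × $2,459,250 = 669,727.47; Summit Ward 65/366.1 × $2,459,250 = 436,632.75.
After rounding ($25): Hillcrest Zone $292,200; Upper Township $429,925; Valley Borough $523,950; Lakeview Precinct $106,800; East District $669,725; Summit Ward $436,625. Sum = $2,459,225.
Difference $2,459,250 − $2,459,225 = +$25 applied to Lakeview Precinct: Lakeview Precinct becomes $106,825.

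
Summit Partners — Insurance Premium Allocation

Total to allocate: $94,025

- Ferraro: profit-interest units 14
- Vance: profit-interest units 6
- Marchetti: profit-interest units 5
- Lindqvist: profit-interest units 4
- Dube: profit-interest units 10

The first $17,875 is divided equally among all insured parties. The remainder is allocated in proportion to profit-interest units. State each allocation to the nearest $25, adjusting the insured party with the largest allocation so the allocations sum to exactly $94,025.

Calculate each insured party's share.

$17,875 shared equally gives $3,575 per insured party.
Remainder $76,150 by profit-interest units (total 39): Ferraro 27,335.90 → $27,325; Vance 11,715.38 → $11,725; Marchetti 9,762.82 → $9,775; Lindqvist 7,810.26 → $7,800; Dube 19,525.64 → $19,525.
Totals: Ferraro $3,575 + $27,325 = $30,900; Vance $3,575 + $11,725 = $15,300; Marchetti $3,575 + $9,775 = $13,350; Lindqvist $3,575 + $7,800 = $11,375; Dube $3,575 + $19,525 = $23,100.

Ferraro: $30,900 | Vance: $15,300 | Marchetti: $13,350 | Lindqvist: $11,375 | Dube: $23,100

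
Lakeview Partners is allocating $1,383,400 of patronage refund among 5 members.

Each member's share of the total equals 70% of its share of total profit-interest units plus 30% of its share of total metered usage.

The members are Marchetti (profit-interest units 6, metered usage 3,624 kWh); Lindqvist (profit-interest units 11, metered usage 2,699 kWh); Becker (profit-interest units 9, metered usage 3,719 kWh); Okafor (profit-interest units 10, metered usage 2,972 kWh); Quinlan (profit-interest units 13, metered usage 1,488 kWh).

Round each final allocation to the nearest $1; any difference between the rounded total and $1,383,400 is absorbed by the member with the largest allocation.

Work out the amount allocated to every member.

Marchetti: $222,289 | Lindqvist: $294,632 | Becker: $284,297 | Okafor: $282,682 | Quinlan: $299,500

Totals — profit-interest units 49, metered usage 14,502.
Composite weights (70% profit-interest units + 30% metered usage): Marchetti 0.1607; Lindqvist 0.2130; Becker 0.2055; Okafor 0.2043; Quinlan 0.2165.
Unrounded shares: Marchetti 222,289.22; Lindqvist 294,631.74; Becker 284,296.51; Okafor 282,681.63; Quinlan 299,500.91.
After rounding ($1): Marchetti $222,289; Lindqvist $294,632; Becker $284,297; Okafor $282,682; Quinlan $299,501. Sum = $1,383,401.
Difference $1,383,400 − $1,383,401 = −$1 applied to largest allocation (Quinlan): Quinlan becomes $299,500.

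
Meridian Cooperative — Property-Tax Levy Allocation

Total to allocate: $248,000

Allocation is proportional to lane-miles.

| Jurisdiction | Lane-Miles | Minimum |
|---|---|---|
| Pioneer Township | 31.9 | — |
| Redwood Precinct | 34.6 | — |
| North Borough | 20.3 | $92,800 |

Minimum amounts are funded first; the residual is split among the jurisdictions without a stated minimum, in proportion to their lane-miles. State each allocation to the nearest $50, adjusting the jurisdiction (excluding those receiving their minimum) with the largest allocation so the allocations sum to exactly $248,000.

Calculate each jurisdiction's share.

Guaranteed amounts: North Borough $92,800. Balance $155,200.
Balance split over remaining lane-miles 66.5: Pioneer Township 74,449.32 → $74,450; Redwood Precinct 80,750.68 → $80,750.

Pioneer Township: $74,450; Redwood Precinct: $80,750; North Borough: $92,800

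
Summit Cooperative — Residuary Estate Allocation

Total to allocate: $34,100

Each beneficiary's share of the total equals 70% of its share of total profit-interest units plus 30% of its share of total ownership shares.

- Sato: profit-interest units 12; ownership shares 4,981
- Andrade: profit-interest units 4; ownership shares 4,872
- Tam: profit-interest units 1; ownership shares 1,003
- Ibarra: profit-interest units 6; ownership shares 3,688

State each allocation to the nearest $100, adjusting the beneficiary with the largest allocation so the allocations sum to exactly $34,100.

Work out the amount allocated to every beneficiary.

Sato: $16,000; Andrade: $7,600; Tam: $1,700; Ibarra: $8,800

Profit-interest units total 23; ownership shares total 14,544.
Combined weights (70% profit-interest units + 30% ownership shares): Sato 0.4680; Andrade 0.2222; Tam 0.0511; Ibarra 0.2587.
Pro-rata amounts: Sato 15,957.46; Andrade 7,578.19; Tam 1,743.32; Ibarra 8,821.03.
Rounded to nearest $100: Sato $16,000; Andrade $7,600; Tam $1,700; Ibarra $8,800. Sum = $34,100.
Sum already equals the total — no adjustment.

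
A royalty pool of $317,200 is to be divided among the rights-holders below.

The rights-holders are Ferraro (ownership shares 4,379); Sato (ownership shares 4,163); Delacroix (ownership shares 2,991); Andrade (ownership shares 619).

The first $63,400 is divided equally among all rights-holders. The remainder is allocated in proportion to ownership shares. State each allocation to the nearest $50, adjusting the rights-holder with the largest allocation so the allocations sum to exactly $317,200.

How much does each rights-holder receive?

Ferraro: $107,300 · Sato: $102,800 · Delacroix: $78,300 · Andrade: $28,800

Equal tier: $63,400 ÷ 4 = $15,850 apiece.
Remainder $253,800 by ownership shares (total 12,152): Ferraro 91,457.39 → $91,450; Sato 86,946.13 → $86,950; Delacroix 62,468.38 → $62,450; Andrade 12,928.09 → $12,950.
Totals: Ferraro $15,850 + $91,450 = $107,300; Sato $15,850 + $86,950 = $102,800; Delacroix $15,850 + $62,450 = $78,300; Andrade $15,850 + $12,950 = $28,800.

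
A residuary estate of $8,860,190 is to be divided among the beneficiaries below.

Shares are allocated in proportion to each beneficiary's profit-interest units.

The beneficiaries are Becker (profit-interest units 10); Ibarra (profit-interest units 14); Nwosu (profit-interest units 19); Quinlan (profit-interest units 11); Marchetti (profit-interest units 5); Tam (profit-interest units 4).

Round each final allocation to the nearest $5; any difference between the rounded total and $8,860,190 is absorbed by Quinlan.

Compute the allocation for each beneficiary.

Becker: $1,406,380 | Ibarra: $1,968,930 | Nwosu: $2,672,120 | Quinlan: $1,547,020 | Marchetti: $703,190 | Tam: $562,550

Combined profit-interest units = 63.
Proportional shares: Becker 10/63 × $8,860,190 = 1,406,379.37; Ibarra 14/63 × $8,860,190 = 1,968,931.11; Nwosu 19/63 × $8,860,190 = 2,672,120.79; Quinlan 11/63 × $8,860,190 = 1,547,017.30; Marchetti 5/63 × $8,860,190 = 703,189.68; Tam 4/63 × $8,860,190 = 562,551.75.
Rounded to nearest $5: Becker $1,406,380; Ibarra $1,968,930; Nwosu $2,672,120; Quinlan $1,547,015; Marchetti $703,190; Tam $562,550. Sum = $8,860,185.
Difference $8,860,190 − $8,860,185 = +$5 applied to Quinlan: Quinlan becomes $1,547,020.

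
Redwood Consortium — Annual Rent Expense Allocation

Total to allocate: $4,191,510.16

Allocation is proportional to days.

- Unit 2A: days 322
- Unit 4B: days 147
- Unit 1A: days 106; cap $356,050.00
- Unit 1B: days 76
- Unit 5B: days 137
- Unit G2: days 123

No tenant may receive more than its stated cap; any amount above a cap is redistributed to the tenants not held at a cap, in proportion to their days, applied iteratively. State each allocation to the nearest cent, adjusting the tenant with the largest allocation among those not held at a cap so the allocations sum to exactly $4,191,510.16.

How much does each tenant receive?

Unit 2A: $1,534,184.06 · Unit 4B: $700,388.38 · Unit 1A: $356,050.00 · Unit 1B: $362,105.56 · Unit 5B: $652,742.91 · Unit G2: $586,039.25

Sum of days: 911.
Pro-rata shares before constraints: Unit 2A 1,481,521.7031; Unit 4B 676,346.8645; Unit 1A 487,705.9023; Unit 1B 349,675.9299; Unit 5B 630,336.8737; Unit G2 565,922.8866.
Held at cap: Unit 1A ($356,050.00); residual $3,835,460.16 reallocated over remaining days 805.
Redistributed shares: Unit 2A 1,534,184.0640 → $1,534,184.06; Unit 4B 700,388.3770 → $700,388.38; Unit 1B 362,105.5555 → $362,105.56; Unit 5B 652,742.9092 → $652,742.91; Unit G2 586,039.2543 → $586,039.25.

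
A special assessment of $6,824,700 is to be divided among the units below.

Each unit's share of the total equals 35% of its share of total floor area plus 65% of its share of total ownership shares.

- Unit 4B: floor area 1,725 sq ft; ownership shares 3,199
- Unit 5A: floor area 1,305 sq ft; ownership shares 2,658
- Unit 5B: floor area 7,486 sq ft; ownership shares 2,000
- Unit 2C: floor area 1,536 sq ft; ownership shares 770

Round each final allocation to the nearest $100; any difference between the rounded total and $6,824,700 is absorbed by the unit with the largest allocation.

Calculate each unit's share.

Unit 4B: $1,986,800 · Unit 5A: $1,625,400 · Unit 5B: $2,512,100 · Unit 2C: $700,400

Totals — floor area 12,052, ownership shares 8,627.
Combined weights (35% floor area + 65% ownership shares): Unit 4B 0.2911; Unit 5A 0.2382; Unit 5B 0.3681; Unit 2C 0.1026.
Proportional shares: Unit 4B 1,986,831.15; Unit 5A 1,625,403.85; Unit 5B 2,512,099.02; Unit 2C 700,365.98.
At nearest $100: Unit 4B $1,986,800; Unit 5A $1,625,400; Unit 5B $2,512,100; Unit 2C $700,400. Sum = $6,824,700.
Rounded total matches; no reconciliation needed.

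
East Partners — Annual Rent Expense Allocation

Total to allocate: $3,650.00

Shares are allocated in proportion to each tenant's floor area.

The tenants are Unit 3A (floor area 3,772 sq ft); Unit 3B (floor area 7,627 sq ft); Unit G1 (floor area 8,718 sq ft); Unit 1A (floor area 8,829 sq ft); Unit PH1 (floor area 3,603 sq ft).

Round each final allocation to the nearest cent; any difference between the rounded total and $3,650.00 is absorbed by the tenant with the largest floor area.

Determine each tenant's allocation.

Combined floor area = 3,772 + 7,627 + 8,718 + 8,829 + 3,603 = 32,549.
Raw shares: Unit 3A 422.9869; Unit 3B 855.2813; Unit G1 977.6245; Unit 1A 990.0719; Unit PH1 404.0355.
Rounded to nearest cent: Unit 3A $422.99; Unit 3B $855.28; Unit G1 $977.62; Unit 1A $990.07; Unit PH1 $404.04. Sum = $3,650.00.
Sum already equals the total — no adjustment.

Unit 3A: $422.99; Unit 3B: $855.28; Unit G1: $977.62; Unit 1A: $990.07; Unit PH1: $404.04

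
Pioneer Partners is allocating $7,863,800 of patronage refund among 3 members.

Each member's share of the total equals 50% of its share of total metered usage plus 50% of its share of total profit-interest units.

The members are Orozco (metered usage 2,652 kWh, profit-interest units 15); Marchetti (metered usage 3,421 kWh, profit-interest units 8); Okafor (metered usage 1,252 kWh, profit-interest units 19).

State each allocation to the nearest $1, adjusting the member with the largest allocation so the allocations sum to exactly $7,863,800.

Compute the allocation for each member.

Orozco: $2,827,786; Marchetti: $2,585,251; Okafor: $2,450,763

Metered usage total 7,325; profit-interest units total 42.
Blended shares (50% metered usage + 50% profit-interest units): Orozco 0.3596; Marchetti 0.3288; Okafor 0.3117.
Raw shares: Orozco 2,827,785.67; Marchetti 2,585,251.41; Okafor 2,450,762.92.
At nearest $1: Orozco $2,827,786; Marchetti $2,585,251; Okafor $2,450,763. Sum = $7,863,800.
Rounded total matches; no reconciliation needed.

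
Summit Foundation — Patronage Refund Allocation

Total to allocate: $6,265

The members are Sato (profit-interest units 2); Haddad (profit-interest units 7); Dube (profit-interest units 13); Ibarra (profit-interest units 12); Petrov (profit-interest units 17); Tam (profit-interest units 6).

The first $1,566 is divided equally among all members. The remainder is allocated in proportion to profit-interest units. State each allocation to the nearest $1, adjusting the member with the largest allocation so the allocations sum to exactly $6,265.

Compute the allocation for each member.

Sato: $426 · Haddad: $838 · Dube: $1,333 · Ibarra: $1,250 · Petrov: $1,662 · Tam: $756

$1,566 shared equally gives $261 per member.
Remainder $4,699 by profit-interest units (total 57): Sato 164.88 → $165; Haddad 577.07 → $577; Dube 1,071.70 → $1,072; Ibarra 989.26 → $989; Petrov 1,401.46 → $1,401; Tam 494.63 → $495.
Totals: Sato $261 + $165 = $426; Haddad $261 + $577 = $838; Dube $261 + $1,072 = $1,333; Ibarra $261 + $989 = $1,250; Petrov $261 + $1,401 = $1,662; Tam $261 + $495 = $756.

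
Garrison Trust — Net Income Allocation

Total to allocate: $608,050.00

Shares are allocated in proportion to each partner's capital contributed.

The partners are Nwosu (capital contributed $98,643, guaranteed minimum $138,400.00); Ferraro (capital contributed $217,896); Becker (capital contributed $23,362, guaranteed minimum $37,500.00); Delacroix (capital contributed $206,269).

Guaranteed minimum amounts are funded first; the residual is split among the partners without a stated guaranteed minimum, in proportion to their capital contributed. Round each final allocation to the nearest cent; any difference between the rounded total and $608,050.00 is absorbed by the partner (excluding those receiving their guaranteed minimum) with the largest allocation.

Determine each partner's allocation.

Nwosu: $138,400.00 | Ferraro: $221,997.94 | Becker: $37,500.00 | Delacroix: $210,152.06

Minimums first: Nwosu $138,400.00; Becker $37,500.00. Residual $432,150.00.
Residual split over remaining capital contributed 424,165: Ferraro 221,997.9404 → $221,997.94; Delacroix 210,152.0596 → $210,152.06.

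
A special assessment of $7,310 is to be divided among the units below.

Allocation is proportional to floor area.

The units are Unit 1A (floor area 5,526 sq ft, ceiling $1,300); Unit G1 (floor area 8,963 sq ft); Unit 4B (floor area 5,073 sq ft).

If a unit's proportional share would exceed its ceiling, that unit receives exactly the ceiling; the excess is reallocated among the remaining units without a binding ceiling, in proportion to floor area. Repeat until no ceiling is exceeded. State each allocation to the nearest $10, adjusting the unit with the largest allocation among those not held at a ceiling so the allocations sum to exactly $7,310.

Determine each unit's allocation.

Floor area total: 19,562.
Proportional shares (ignoring caps): Unit 1A 2,064.98; Unit G1 3,349.33; Unit 4B 1,895.70.
Cap binds for Unit 1A ($1,300); remaining pool $6,010 reallocated over remaining floor area 14,036.
Shares after redistribution: Unit G1 3,837.82 → $3,840; Unit 4B 2,172.18 → $2,170.

Unit 1A: $1,300; Unit G1: $3,840; Unit 4B: $2,170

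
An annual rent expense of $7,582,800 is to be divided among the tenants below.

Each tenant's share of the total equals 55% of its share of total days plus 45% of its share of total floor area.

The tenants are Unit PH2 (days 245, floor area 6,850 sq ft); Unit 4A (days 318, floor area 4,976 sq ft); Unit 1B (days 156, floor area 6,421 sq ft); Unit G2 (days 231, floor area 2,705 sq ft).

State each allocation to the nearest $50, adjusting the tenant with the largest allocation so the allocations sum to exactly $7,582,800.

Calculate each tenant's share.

Days total 950; floor area total 20,952.
Blended shares (55% days + 45% floor area): Unit PH2 0.2890; Unit 4A 0.2910; Unit 1B 0.2282; Unit G2 0.1918.
Proportional shares: Unit PH2 2,191,156.97; Unit 4A 2,206,428.85; Unit 1B 1,730,575.92; Unit G2 1,454,638.26.
At nearest $50: Unit PH2 $2,191,150; Unit 4A $2,206,450; Unit 1B $1,730,600; Unit G2 $1,454,650. Sum = $7,582,850.
Difference $7,582,800 − $7,582,850 = −$50 applied to largest allocation (Unit 4A): Unit 4A becomes $2,206,400.

Unit PH2: $2,191,150; Unit 4A: $2,206,400; Unit 1B: $1,730,600; Unit G2: $1,454,650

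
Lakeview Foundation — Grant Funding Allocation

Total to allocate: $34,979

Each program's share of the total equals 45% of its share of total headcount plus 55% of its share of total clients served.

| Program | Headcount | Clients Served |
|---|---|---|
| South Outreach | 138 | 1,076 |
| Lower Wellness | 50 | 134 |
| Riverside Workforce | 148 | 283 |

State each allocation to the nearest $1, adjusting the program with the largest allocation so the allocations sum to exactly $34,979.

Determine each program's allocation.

Totals — headcount 336, clients served 1,493.
Blended shares (45% headcount + 55% clients served): South Outreach 0.5812; Lower Wellness 0.1163; Riverside Workforce 0.3025.
Raw shares: South Outreach 20,329.95; Lower Wellness 4,069.04; Riverside Workforce 10,580.01.
After rounding ($1): South Outreach $20,330; Lower Wellness $4,069; Riverside Workforce $10,580. Sum = $34,979.
Sum already equals the total — no adjustment.

South Outreach: $20,330; Lower Wellness: $4,069; Riverside Workforce: $10,580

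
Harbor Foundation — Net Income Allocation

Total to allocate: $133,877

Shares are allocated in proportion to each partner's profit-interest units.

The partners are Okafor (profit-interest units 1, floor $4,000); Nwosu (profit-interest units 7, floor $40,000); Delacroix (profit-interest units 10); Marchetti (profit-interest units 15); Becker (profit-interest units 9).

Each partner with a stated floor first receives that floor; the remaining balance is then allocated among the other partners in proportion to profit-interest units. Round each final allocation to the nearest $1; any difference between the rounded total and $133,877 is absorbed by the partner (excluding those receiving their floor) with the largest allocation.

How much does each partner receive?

Okafor: $4,000 · Nwosu: $40,000 · Delacroix: $26,434 · Marchetti: $39,652 · Becker: $23,791

Guaranteed amounts: Okafor $4,000; Nwosu $40,000. Residual $89,877.
Residual split over remaining profit-interest units 34: Delacroix 26,434.41 → $26,434; Marchetti 39,651.62 → $39,652; Becker 23,790.97 → $23,791.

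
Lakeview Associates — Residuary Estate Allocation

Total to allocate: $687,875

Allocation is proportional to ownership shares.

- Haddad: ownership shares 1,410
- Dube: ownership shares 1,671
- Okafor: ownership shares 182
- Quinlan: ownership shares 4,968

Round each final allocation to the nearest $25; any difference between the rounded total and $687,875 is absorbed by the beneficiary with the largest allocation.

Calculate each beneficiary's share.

Haddad: $117,825 · Dube: $139,650 · Okafor: $15,200 · Quinlan: $415,200

Combined ownership shares = 8,231.
Pro-rata amounts: Haddad 1,410/8,231 × $687,875 = 117,835.47; Dube 1,671/8,231 × $687,875 = 139,647.57; Okafor 182/8,231 × $687,875 = 15,209.97; Quinlan 4,968/8,231 × $687,875 = 415,181.99.
At nearest $25: Haddad $117,825; Dube $139,650; Okafor $15,200; Quinlan $415,175. Sum = $687,850.
Difference $687,875 − $687,850 = +$25 applied to largest allocation (Quinlan): Quinlan becomes $415,200.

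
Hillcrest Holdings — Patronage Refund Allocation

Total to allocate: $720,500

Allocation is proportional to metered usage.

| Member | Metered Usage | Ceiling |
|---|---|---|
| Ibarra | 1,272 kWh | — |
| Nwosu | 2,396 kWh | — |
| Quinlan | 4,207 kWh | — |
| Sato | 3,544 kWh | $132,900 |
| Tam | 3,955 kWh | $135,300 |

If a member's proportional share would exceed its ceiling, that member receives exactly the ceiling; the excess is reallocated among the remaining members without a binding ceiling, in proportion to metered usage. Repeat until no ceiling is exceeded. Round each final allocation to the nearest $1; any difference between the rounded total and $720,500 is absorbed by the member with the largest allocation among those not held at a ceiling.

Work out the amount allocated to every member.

Combined metered usage = 15,374.
Pro-rata shares before constraints: Ibarra 59,612.07; Nwosu 112,288.15; Quinlan 197,160.37; Sato 166,088.98; Tam 185,350.43.
Held at cap: Sato ($132,900), Tam ($135,300); remaining pool $452,300 reallocated over remaining metered usage 7,875.
Shares after redistribution: Ibarra 73,057.22 → $73,057; Nwosu 137,614.07 → $137,614; Quinlan 241,628.71 → $241,629.

Ibarra: $73,057; Nwosu: $137,614; Quinlan: $241,629; Sato: $132,900; Tam: $135,300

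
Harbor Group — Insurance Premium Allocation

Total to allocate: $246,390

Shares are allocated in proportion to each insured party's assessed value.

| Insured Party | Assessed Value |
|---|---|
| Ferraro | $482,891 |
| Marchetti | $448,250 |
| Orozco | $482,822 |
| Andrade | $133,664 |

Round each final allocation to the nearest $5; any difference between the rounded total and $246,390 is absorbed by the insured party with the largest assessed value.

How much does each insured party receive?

Ferraro: $76,875; Marchetti: $71,365; Orozco: $76,870; Andrade: $21,280

Sum of assessed value: 1,547,627.
Pro-rata amounts: Ferraro 482,891/1,547,627 × $246,390 = 76,878.68; Marchetti 448,250/1,547,627 × $246,390 = 71,363.65; Orozco 482,822/1,547,627 × $246,390 = 76,867.69; Andrade 133,664/1,547,627 × $246,390 = 21,279.98.
At nearest $5: Ferraro $76,880; Marchetti $71,365; Orozco $76,870; Andrade $21,280. Sum = $246,395.
Difference $246,390 − $246,395 = −$5 applied to largest assessed value (Ferraro): Ferraro becomes $76,875.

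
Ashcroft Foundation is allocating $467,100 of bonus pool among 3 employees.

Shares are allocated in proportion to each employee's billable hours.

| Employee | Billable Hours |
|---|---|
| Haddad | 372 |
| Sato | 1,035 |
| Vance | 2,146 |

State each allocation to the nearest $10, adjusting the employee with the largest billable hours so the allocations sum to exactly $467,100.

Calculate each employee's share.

Total billable hours = 3,553.
Unrounded shares: Haddad 372/3,553 × $467,100 = 48,905.49; Sato 1,035/3,553 × $467,100 = 136,067.69; Vance 2,146/3,553 × $467,100 = 282,126.82.
At nearest $10: Haddad $48,910; Sato $136,070; Vance $282,130. Sum = $467,110.
Difference $467,100 − $467,110 = −$10 applied to largest billable hours (Vance): Vance becomes $282,120.

Haddad: $48,910; Sato: $136,070; Vance: $282,120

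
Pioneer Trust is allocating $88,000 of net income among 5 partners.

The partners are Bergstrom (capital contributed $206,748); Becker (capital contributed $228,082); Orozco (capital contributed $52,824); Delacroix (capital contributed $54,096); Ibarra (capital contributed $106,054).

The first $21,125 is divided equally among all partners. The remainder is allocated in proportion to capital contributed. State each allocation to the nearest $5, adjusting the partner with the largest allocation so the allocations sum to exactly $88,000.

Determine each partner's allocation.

Equal tier: $21,125 ÷ 5 = $4,225 apiece.
Remainder $66,875 by capital contributed (total 647,804): Bergstrom 21,343.30 → $21,345; Becker 23,545.68 → $23,545; Orozco 5,453.20 → $5,455; Delacroix 5,584.51 → $5,585; Ibarra 10,948.31 → $10,950.
Rounding difference −$5 on remainder applied to Becker.
Totals: Bergstrom $4,225 + $21,345 = $25,570; Becker $4,225 + $23,540 = $27,765; Orozco $4,225 + $5,455 = $9,680; Delacroix $4,225 + $5,585 = $9,810; Ibarra $4,225 + $10,950 = $15,175.

Bergstrom: $25,570; Becker: $27,765; Orozco: $9,680; Delacroix: $9,810; Ibarra: $15,175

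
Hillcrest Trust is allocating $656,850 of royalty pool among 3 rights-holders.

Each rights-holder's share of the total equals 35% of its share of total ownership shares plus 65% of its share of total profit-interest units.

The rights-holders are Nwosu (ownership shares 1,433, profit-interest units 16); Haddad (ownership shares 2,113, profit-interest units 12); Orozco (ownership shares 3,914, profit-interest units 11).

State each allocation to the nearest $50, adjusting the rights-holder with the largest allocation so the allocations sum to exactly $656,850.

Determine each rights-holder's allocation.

Totals — ownership shares 7,460, profit-interest units 39.
Combined weights (35% ownership shares + 65% profit-interest units): Nwosu 0.3339; Haddad 0.2991; Orozco 0.3670.
Proportional shares: Nwosu 219,321.28; Haddad 196,487.08; Orozco 241,041.64.
Rounded to nearest $50: Nwosu $219,300; Haddad $196,500; Orozco $241,050. Sum = $656,850.
Rounded total matches; no reconciliation needed.

Nwosu: $219,300 · Haddad: $196,500 · Orozco: $241,050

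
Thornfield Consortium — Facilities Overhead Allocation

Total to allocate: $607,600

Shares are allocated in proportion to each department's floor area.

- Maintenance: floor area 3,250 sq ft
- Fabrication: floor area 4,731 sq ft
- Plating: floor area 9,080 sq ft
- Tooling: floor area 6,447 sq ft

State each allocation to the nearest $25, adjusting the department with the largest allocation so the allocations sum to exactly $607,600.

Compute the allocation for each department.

Total floor area = 23,508.
Pro-rata amounts: Maintenance 3,250/23,508 × $607,600 = 84,001.19; Fabrication 4,731/23,508 × $607,600 = 122,279.89; Plating 9,080/23,508 × $607,600 = 234,686.40; Tooling 6,447/23,508 × $607,600 = 166,632.52.
After rounding ($25): Maintenance $84,000; Fabrication $122,275; Plating $234,675; Tooling $166,625. Sum = $607,575.
Difference $607,600 − $607,575 = +$25 applied to largest allocation (Plating): Plating becomes $234,700.

Maintenance: $84,000; Fabrication: $122,275; Plating: $234,700; Tooling: $166,625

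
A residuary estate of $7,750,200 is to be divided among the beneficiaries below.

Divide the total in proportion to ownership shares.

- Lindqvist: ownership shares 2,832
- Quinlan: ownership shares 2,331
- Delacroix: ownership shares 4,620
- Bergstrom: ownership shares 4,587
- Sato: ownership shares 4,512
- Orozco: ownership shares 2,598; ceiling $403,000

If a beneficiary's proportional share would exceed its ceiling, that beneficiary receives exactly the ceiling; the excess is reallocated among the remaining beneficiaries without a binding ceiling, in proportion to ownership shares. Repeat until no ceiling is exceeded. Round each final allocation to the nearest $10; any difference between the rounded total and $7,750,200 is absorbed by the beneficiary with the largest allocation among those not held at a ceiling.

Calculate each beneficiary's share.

Sum of ownership shares: 21,480.
Proportional shares (ignoring caps): Lindqvist 1,021,814.08; Quinlan 841,048.24; Delacroix 1,666,942.46; Bergstrom 1,655,035.73; Sato 1,627,974.97; Orozco 937,384.53.
Cap binds for Orozco ($403,000); residual $7,347,200 reallocated over remaining ownership shares 18,882.
Redistributed shares: Lindqvist 1,101,963.27 → $1,101,960; Quinlan 907,018.49 → $907,020; Delacroix 1,797,694.31 → $1,797,690; Bergstrom 1,784,853.64 → $1,784,850; Sato 1,755,670.29 → $1,755,670.
Rounding difference +$10 applied to Delacroix → $1,797,700.

Lindqvist: $1,101,960 | Quinlan: $907,020 | Delacroix: $1,797,700 | Bergstrom: $1,784,850 | Sato: $1,755,670 | Orozco: $403,000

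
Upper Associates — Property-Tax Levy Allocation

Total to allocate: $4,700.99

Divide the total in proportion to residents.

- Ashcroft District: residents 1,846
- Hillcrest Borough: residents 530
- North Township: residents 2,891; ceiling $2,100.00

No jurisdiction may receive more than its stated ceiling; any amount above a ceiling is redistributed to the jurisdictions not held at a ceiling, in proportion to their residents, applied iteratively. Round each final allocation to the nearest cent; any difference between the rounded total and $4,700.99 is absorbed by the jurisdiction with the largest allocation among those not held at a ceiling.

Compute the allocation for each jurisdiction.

Combined residents = 5,267.
Proportional shares (ignoring caps): Ashcroft District 1,647.6225; Hillcrest Borough 473.0444; North Township 2,580.3232.
Held at cap: North Township ($2,100.00); residual $2,600.99 reallocated over remaining residents 2,376.
Remaining shares: Ashcroft District 2,020.8028 → $2,020.80; Hillcrest Borough 580.1872 → $580.19.

Ashcroft District: $2,020.80 · Hillcrest Borough: $580.19 · North Township: $2,100.00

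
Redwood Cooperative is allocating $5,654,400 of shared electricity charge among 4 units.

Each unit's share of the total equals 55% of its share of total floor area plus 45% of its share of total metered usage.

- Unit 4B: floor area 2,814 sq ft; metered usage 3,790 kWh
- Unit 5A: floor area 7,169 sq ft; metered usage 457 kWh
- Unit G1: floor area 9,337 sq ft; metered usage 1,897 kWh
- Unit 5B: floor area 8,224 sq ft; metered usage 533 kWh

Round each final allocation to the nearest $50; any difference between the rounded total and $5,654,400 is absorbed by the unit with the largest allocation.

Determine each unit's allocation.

Totals — floor area 27,544, metered usage 6,677.
Composite weights (55% floor area + 45% metered usage): Unit 4B 0.3116; Unit 5A 0.1740; Unit G1 0.3143; Unit 5B 0.2001.
Unrounded shares: Unit 4B 1,762,019.50; Unit 5A 983,586.94; Unit G1 1,777,127.18; Unit 5B 1,131,666.38.
After rounding ($50): Unit 4B $1,762,000; Unit 5A $983,600; Unit G1 $1,777,150; Unit 5B $1,131,650. Sum = $5,654,400.
Sum already equals the total — no adjustment.

Unit 4B: $1,762,000 · Unit 5A: $983,600 · Unit G1: $1,777,150 · Unit 5B: $1,131,650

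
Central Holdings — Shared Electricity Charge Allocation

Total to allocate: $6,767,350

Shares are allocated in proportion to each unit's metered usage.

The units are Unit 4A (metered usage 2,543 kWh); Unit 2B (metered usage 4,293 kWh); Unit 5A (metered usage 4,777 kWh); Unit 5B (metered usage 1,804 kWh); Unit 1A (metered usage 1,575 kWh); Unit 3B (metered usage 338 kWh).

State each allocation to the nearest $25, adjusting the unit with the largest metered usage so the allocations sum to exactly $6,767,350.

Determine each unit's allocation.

Unit 4A: $1,122,600 | Unit 2B: $1,895,125 | Unit 5A: $2,108,775 | Unit 5B: $796,375 | Unit 1A: $695,275 | Unit 3B: $149,200

Metered usage total: 2,543 + 4,293 + 4,777 + 1,804 + 1,575 + 338 = 15,330.
Pro-rata amounts: Unit 4A 1,122,594.33; Unit 2B 1,895,122.87; Unit 5A 2,108,782.19; Unit 5B 796,366.56; Unit 1A 695,275.68; Unit 3B 149,208.37.
Rounded to nearest $25: Unit 4A $1,122,600; Unit 2B $1,895,125; Unit 5A $2,108,775; Unit 5B $796,375; Unit 1A $695,275; Unit 3B $149,200. Sum = $6,767,350.
Rounded total matches; no reconciliation needed.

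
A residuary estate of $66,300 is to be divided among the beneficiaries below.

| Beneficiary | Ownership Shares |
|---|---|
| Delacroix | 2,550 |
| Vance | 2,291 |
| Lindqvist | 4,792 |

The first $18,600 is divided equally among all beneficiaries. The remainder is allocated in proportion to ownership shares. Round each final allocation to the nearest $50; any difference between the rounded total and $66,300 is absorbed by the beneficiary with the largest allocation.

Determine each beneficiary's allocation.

Delacroix: $18,850 | Vance: $17,550 | Lindqvist: $29,900

Equal tier: $18,600 ÷ 3 = $6,200 apiece.
Remainder $47,700 by ownership shares (total 9,633): Delacroix 12,626.91 → $12,650; Vance 11,344.41 → $11,350; Lindqvist 23,728.68 → $23,750.
Rounding difference −$50 on remainder applied to Lindqvist.
Totals: Delacroix $6,200 + $12,650 = $18,850; Vance $6,200 + $11,350 = $17,550; Lindqvist $6,200 + $23,700 = $29,900.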